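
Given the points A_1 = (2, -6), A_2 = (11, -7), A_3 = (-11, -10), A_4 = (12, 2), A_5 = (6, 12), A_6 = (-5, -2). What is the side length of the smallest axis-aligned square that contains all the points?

23

The bounding box has width 23 and height 22.
An axis-aligned square enclosing the set must have side ≥ max(width, height).
So the minimum side is max(23, 22) = 23.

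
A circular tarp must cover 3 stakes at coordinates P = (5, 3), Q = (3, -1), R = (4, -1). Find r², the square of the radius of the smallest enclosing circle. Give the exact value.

5

Side lengths²: PQ² = 20, PR² = 17, QR² = 1.
Since PQ² = 20 ≥ 17 + 1 = 18, the angle opposite PQ is not acute, so the smallest enclosing circle has PQ as diameter.
Centre = midpoint of PQ = (4, 1), r² = 20/4 = 5.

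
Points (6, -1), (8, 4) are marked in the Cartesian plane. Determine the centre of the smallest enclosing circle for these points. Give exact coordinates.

The smallest circle enclosing two points has them as diameter endpoints.
Centre = midpoint = (7, 1.5); r² = |(6, -1)−(8, 4)|²/4 = 29/4 = 7.25.
Centre = (7, 1.5).

(7, 1.5)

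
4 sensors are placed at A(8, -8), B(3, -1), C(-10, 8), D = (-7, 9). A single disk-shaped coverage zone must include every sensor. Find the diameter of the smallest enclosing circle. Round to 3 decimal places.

24.083

A smallest enclosing disk is always determined by at most three of the input points on its boundary.
The farthest pair is A–C with squared distance 580. The circle on this segment as diameter has centre (-1, 0) and r² = 580/4 = 145.
Check B: distance² to centre = 17 ≤ 145, so it lies inside.
All remaining points lie in this disk, and no smaller disk contains both endpoints, so this is the minimum enclosing circle.
Diameter = 2r = 2√145 ≈ 24.083.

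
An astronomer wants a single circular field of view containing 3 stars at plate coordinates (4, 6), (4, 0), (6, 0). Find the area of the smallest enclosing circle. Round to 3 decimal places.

31.416

Call the three points A, B, C in the order given.
Side lengths²: AB² = 36, AC² = 40, BC² = 4.
Since AC² = 40 ≥ 36 + 4 = 40, the angle opposite AC is not acute, so the smallest enclosing circle has AC as diameter.
Centre = midpoint of AC = (5, 3), r² = 40/4 = 10.
Area = π·r² = π·10 ≈ 31.416.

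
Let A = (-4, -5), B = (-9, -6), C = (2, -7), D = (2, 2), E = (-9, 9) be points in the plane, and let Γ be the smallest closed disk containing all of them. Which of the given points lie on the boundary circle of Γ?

C, E

A smallest enclosing disk is always determined by at most three of the input points on its boundary.
The farthest pair is C–E with squared distance 377. The circle on this segment as diameter has centre (-3.5, 1) and r² = 377/4 = 94.25.
Check A: distance² to centre = 36.25 ≤ 94.25, so it lies inside.
All remaining points lie in this disk, and no smaller disk contains both endpoints, so this is the minimum enclosing circle.
The points at distance exactly r from the centre are C, E — 2 points.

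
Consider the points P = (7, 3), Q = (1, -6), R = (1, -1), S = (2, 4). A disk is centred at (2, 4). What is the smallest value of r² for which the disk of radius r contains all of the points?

The required radius is the distance from (2, 4) to the farthest point.
Squared distances: 26, 101, 26, 0.
Maximum is 101, attained at Q.

101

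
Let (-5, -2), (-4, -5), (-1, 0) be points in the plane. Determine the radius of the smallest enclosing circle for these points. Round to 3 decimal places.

Call the three points A, B, C in the order given.
Side lengths²: AB² = 10, AC² = 20, BC² = 34.
Since BC² = 34 ≥ 20 + 10 = 30, the angle opposite BC is not acute, so the smallest enclosing circle has BC as diameter.
Centre = midpoint of BC = (-2.5, -2.5), r² = 34/4 = 8.5.
r = √(8.5) ≈ 2.915.

2.915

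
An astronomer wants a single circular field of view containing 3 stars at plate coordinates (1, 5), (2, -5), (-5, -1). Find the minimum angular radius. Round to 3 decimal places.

Call the three points A, B, C in the order given.
Side lengths²: AB² = 101, AC² = 72, BC² = 65.
Since AB² = 101 < 72 + 65 = 137, the triangle is acute, so the smallest enclosing circle is the circumcircle.
Circumcentre = (3/22, -3/22), r² = 6565/242.
r = √(6565/242) ≈ 5.208.

5.208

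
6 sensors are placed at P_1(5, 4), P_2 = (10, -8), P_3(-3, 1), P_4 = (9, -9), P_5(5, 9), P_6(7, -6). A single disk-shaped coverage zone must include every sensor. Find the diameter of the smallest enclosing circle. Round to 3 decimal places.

By Welzl's lemma the MEC is supported by two points (diametrically opposite) or three points (on a circumcircle).
The minimum enclosing circle is determined by three boundary points: P_3, P_4, P_5.
Their circumcentre is (68/11, -2/11) with r² = 10370/121.
The farthest remaining point P_2 is at distance² 9160/121 ≤ 10370/121.
Diameter = 2r = 2√(10370/121) ≈ 18.515.

18.515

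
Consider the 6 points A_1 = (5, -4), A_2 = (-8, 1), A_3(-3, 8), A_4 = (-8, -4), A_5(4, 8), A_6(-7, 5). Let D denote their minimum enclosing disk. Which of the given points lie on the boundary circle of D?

A_1, A_4, A_5

The minimum enclosing circle is determined by three boundary points: A_1, A_4, A_5.
Their circumcentre is (-1.5, 1.5) with r² = 72.5.
The farthest remaining point A_3 is at distance² 44.5 ≤ 72.5.
The points at distance exactly r from the centre are A_1, A_4, A_5 — 3 points.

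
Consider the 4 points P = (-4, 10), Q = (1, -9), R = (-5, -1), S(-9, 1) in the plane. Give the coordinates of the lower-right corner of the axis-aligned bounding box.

x-range [-9, 1], y-range [-9, 10].
The lower-right corner is (1, -9).

(1, -9)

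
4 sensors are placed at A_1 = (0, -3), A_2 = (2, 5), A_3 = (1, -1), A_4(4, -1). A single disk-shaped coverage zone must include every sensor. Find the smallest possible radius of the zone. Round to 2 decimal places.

4.12

The farthest pair is A_1–A_2 with squared distance 68. The circle on this segment as diameter has centre (1, 1) and r² = 68/4 = 17.
Check A_3: distance² to centre = 4 ≤ 17, so it lies inside.
All remaining points lie in this disk, and no smaller disk contains both endpoints, so this is the minimum enclosing circle.
r = √17 ≈ 4.12.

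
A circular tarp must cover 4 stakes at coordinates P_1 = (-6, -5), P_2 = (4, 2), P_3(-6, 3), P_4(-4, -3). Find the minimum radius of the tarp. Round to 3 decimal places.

The minimum enclosing circle of a finite set is fixed by two of the points (as a diameter) or three (as a circumcircle).
The minimum enclosing circle is determined by three boundary points: P_1, P_2, P_3.
Their circumcentre is (-1.35, -1) with r² = 37.6225.
The farthest remaining point P_4 is at distance² 11.0225 ≤ 37.6225.
r = √(37.6225) ≈ 6.134.

6.134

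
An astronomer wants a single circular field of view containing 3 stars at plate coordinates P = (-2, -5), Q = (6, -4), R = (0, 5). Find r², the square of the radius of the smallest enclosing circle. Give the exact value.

Side lengths²: PQ² = 65, PR² = 104, QR² = 117.
Since QR² = 117 < 104 + 65 = 169, the triangle is acute, so the smallest enclosing circle is the circumcircle.
Circumcentre = (1.5, -0.5), r² = 32.5.

32.5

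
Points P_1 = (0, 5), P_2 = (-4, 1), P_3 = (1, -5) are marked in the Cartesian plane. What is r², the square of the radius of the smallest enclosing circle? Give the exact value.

Side lengths²: P_1P_2² = 32, P_1P_3² = 101, P_2P_3² = 61.
Since P_1P_3² = 101 ≥ 61 + 32 = 93, the angle opposite P_1P_3 is not acute, so the smallest enclosing circle has P_1P_3 as diameter.
Centre = midpoint of P_1P_3 = (0.5, 0), r² = 101/4 = 25.25.

25.25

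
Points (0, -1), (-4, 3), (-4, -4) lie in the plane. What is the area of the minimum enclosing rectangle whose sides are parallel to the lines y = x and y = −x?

In coordinates u = x + y, v = x − y the rectangle is axis-aligned; the map (x,y)→(u,v) scales areas by 2.
u-values: -1, -1, -8; range = -1 − (-8) = 7.
v-values: 1, -7, 0; range = 1 − (-7) = 8.
Area = (7 × 8) / 2 = 28.

28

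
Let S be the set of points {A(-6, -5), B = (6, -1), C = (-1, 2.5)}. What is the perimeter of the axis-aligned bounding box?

Width = max x − min x = 6 − (-6) = 12.
Height = max y − min y = 2.5 − (-5) = 7.5.
Perimeter = 2(12 + 7.5) = 39.

39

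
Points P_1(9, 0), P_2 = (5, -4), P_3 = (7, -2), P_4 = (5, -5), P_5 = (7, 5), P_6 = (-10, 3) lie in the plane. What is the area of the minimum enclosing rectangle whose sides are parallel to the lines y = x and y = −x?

218.5

In coordinates u = x + y, v = x − y the rectangle is axis-aligned; the map (x,y)→(u,v) scales areas by 2.
u-values: 9, 1, 5, 0, 12, -7; range = 12 − (-7) = 19.
v-values: 9, 9, 9, 10, 2, -13; range = 10 − (-13) = 23.
Area = (19 × 23) / 2 = 218.5.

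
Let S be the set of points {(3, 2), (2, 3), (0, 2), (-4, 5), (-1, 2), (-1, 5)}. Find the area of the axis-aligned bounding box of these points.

21

x ranges over [-4, 3], width 7.
y ranges over [2, 5], height 3.
Area = 7 × 3 = 21.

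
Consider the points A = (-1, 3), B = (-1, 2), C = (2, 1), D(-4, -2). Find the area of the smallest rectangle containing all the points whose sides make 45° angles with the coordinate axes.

In coordinates u = x + y, v = x − y the rectangle is axis-aligned; the map (x,y)→(u,v) scales areas by 2.
u-values: 2, 1, 3, -6; range = 3 − (-6) = 9.
v-values: -4, -3, 1, -2; range = 1 − (-4) = 5.
Area = (9 × 5) / 2 = 22.5.

22.5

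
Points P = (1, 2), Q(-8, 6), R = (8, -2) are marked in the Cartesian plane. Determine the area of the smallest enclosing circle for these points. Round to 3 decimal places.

Side lengths²: PQ² = 97, PR² = 65, QR² = 320.
Since QR² = 320 ≥ 97 + 65 = 162, the angle opposite QR is not acute, so the smallest enclosing circle has QR as diameter.
Centre = midpoint of QR = (0, 2), r² = 320/4 = 80.
Area = π·r² = π·80 ≈ 251.327.

251.327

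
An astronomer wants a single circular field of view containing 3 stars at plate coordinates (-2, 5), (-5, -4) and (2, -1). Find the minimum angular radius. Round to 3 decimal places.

Call the three points A, B, C in the order given.
Side lengths²: AB² = 90, AC² = 52, BC² = 58.
Since AB² = 90 < 58 + 52 = 110, the triangle is acute, so the smallest enclosing circle is the circumcircle.
Circumcentre = (-8/3, 2/9), r² = 1885/81.
r = √(1885/81) ≈ 4.824.

4.824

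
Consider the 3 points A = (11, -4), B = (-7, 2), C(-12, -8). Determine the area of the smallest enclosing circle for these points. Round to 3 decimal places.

428.042

Side lengths²: AB² = 360, AC² = 545, BC² = 125.
Since AC² = 545 ≥ 360 + 125 = 485, the angle opposite AC is not acute, so the smallest enclosing circle has AC as diameter.
Centre = midpoint of AC = (-0.5, -6), r² = 545/4 = 136.25.
Area = π·r² = π·136.25 ≈ 428.042.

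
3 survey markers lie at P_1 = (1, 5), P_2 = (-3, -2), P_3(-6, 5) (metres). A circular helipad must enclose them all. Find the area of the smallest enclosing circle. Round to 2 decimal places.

60.43

Side lengths²: P_1P_2² = 65, P_1P_3² = 49, P_2P_3² = 58.
Since P_1P_2² = 65 < 58 + 49 = 107, the triangle is acute, so the smallest enclosing circle is the circumcircle.
Circumcentre = (-2.5, 33/14), r² = 1885/98.
Area = π·r² = π·1885/98 ≈ 60.43.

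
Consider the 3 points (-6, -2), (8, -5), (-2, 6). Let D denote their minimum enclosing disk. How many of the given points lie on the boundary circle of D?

Call the three points A, B, C in the order given.
Side lengths²: AB² = 205, AC² = 80, BC² = 221.
Since BC² = 221 < 205 + 80 = 285, the triangle is acute, so the smallest enclosing circle is the circumcircle.
Circumcentre = (49/31, -49/62), r² = 226525/3844.
The points at distance exactly r from the centre are (-6, -2), (8, -5), (-2, 6) — 3 points.

3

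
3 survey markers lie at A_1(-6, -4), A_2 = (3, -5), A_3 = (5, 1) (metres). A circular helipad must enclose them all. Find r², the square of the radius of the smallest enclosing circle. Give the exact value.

36.5

Side lengths²: A_1A_2² = 82, A_1A_3² = 146, A_2A_3² = 40.
Since A_1A_3² = 146 ≥ 82 + 40 = 122, the angle opposite A_1A_3 is not acute, so the smallest enclosing circle has A_1A_3 as diameter.
Centre = midpoint of A_1A_3 = (-0.5, -1.5), r² = 146/4 = 36.5.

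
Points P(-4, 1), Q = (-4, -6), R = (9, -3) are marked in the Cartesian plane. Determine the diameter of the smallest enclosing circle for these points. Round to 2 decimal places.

13.96

Side lengths²: PQ² = 49, PR² = 185, QR² = 178.
Since PR² = 185 < 178 + 49 = 227, the triangle is acute, so the smallest enclosing circle is the circumcircle.
Circumcentre = (53/26, -2.5), r² = 16465/338.
Diameter = 2r = 2√(16465/338) ≈ 13.96.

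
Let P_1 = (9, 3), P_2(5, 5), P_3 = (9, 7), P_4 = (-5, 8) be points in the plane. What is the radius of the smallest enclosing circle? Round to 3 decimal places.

By Welzl's lemma the MEC is supported by two points (diametrically opposite) or three points (on a circumcircle).
The farthest pair is P_1–P_4 with squared distance 221. The circle on this segment as diameter has centre (2, 5.5) and r² = 221/4 = 55.25.
Check P_2: distance² to centre = 9.25 ≤ 55.25, so it lies inside.
All remaining points lie in this disk, and no smaller disk contains both endpoints, so this is the minimum enclosing circle.
r = √(55.25) ≈ 7.433.

7.433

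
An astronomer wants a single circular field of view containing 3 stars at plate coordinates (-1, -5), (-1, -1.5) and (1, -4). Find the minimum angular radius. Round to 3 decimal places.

1.790

Call the three points A, B, C in the order given.
Side lengths²: AB² = 12.25, AC² = 5, BC² = 10.25.
Since AB² = 12.25 < 10.25 + 5 = 15.25, the triangle is acute, so the smallest enclosing circle is the circumcircle.
Circumcentre = (-0.625, -3.25), r² = 3.203125.
r = √(3.203125) ≈ 1.790.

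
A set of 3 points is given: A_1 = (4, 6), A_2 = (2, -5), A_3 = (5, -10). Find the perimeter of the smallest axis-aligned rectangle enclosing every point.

38

Width = max x − min x = 5 − 2 = 3.
Height = max y − min y = 6 − (-10) = 16.
Perimeter = 2(3 + 16) = 38.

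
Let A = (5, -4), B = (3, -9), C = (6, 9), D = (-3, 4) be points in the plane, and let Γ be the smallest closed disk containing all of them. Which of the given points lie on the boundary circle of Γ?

B, C

The farthest pair is B–C with squared distance 333. The circle on this segment as diameter has centre (4.5, 0) and r² = 333/4 = 83.25.
Check A: distance² to centre = 16.25 ≤ 83.25, so it lies inside.
All remaining points lie in this disk, and no smaller disk contains both endpoints, so this is the minimum enclosing circle.
The points at distance exactly r from the centre are B, C — 2 points.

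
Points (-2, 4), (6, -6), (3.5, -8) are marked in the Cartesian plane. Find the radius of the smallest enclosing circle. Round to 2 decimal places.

6.60

Call the three points A, B, C in the order given.
Side lengths²: AB² = 164, AC² = 174.25, BC² = 10.25.
Since AC² = 174.25 ≥ 164 + 10.25 = 174.25, the angle opposite AC is not acute, so the smallest enclosing circle has AC as diameter.
Centre = midpoint of AC = (0.75, -2), r² = 174.25/4 = 43.5625.
r = √(43.5625) ≈ 6.60.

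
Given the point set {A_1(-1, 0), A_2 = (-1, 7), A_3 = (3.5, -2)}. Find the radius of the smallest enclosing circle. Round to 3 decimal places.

Side lengths²: A_1A_2² = 49, A_1A_3² = 24.25, A_2A_3² = 101.25.
Since A_2A_3² = 101.25 ≥ 49 + 24.25 = 73.25, the angle opposite A_2A_3 is not acute, so the smallest enclosing circle has A_2A_3 as diameter.
Centre = midpoint of A_2A_3 = (1.25, 2.5), r² = 101.25/4 = 25.3125.
r = √(25.3125) ≈ 5.031.

5.031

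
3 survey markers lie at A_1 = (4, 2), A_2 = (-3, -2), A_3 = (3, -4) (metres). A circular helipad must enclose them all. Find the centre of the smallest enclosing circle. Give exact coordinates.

(31/38, -21/38)

Side lengths²: A_1A_2² = 65, A_1A_3² = 37, A_2A_3² = 40.
Since A_1A_2² = 65 < 40 + 37 = 77, the triangle is acute, so the smallest enclosing circle is the circumcircle.
Circumcentre = (31/38, -21/38), r² = 12025/722.
Centre = (31/38, -21/38).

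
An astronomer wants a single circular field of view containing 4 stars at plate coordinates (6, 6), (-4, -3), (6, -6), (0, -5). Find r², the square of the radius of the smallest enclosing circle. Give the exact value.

The minimum enclosing circle is determined by three boundary points: (6, 6), (-4, -3), (6, -6).
Their circumcentre is (2.35, 0) with r² = 49.3225.
The farthest remaining point (0, -5) is at distance² 30.5225 ≤ 49.3225.

49.3225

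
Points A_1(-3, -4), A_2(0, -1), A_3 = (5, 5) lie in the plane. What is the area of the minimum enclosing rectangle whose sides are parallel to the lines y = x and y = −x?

In coordinates u = x + y, v = x − y the rectangle is axis-aligned; the map (x,y)→(u,v) scales areas by 2.
u-values: -7, -1, 10; range = 10 − (-7) = 17.
v-values: 1, 1, 0; range = 1 − 0 = 1.
Area = (17 × 1) / 2 = 8.5.

8.5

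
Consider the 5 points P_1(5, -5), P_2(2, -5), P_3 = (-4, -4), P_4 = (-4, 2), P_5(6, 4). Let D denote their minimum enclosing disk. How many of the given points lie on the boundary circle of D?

3

The minimum enclosing circle of a finite set is fixed by two of the points (as a diameter) or three (as a circumcircle).
The farthest pair is P_3–P_5 with squared distance 164. The circle on this segment as diameter has centre (1, 0) and r² = 164/4 = 41.
Check P_1: distance² to centre = 41 ≤ 41, so it lies inside.
All remaining points lie in this disk, and no smaller disk contains both endpoints, so this is the minimum enclosing circle.
The points at distance exactly r from the centre are P_1, P_3, P_5 — 3 points.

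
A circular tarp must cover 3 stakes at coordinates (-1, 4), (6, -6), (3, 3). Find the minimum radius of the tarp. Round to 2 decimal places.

Call the three points A, B, C in the order given.
Side lengths²: AB² = 149, AC² = 17, BC² = 90.
Since AB² = 149 ≥ 90 + 17 = 107, the angle opposite AB is not acute, so the smallest enclosing circle has AB as diameter.
Centre = midpoint of AB = (2.5, -1), r² = 149/4 = 37.25.
r = √(37.25) ≈ 6.10.

6.10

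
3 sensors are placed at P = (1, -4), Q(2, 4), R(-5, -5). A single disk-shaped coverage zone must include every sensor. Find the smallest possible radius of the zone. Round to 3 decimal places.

Side lengths²: PQ² = 65, PR² = 37, QR² = 130.
Since QR² = 130 ≥ 65 + 37 = 102, the angle opposite QR is not acute, so the smallest enclosing circle has QR as diameter.
Centre = midpoint of QR = (-1.5, -0.5), r² = 130/4 = 32.5.
r = √(32.5) ≈ 5.701.

5.701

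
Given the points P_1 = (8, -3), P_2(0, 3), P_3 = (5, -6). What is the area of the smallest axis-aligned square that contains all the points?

The bounding box has width 8 and height 9.
An axis-aligned square enclosing the set must have side ≥ max(width, height).
So the minimum side is max(8, 9) = 9.
Area = 9² = 81.

81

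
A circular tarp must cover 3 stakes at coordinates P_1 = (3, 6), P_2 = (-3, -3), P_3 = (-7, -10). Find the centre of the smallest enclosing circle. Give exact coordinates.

(-2, -2)

Side lengths²: P_1P_2² = 117, P_1P_3² = 356, P_2P_3² = 65.
Since P_1P_3² = 356 ≥ 117 + 65 = 182, the angle opposite P_1P_3 is not acute, so the smallest enclosing circle has P_1P_3 as diameter.
Centre = midpoint of P_1P_3 = (-2, -2), r² = 356/4 = 89.
Centre = (-2, -2).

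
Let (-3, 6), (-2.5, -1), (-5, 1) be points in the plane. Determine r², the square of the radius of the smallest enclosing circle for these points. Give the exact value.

Call the three points A, B, C in the order given.
Side lengths²: AB² = 49.25, AC² = 29, BC² = 10.25.
Since AB² = 49.25 ≥ 29 + 10.25 = 39.25, the angle opposite AB is not acute, so the smallest enclosing circle has AB as diameter.
Centre = midpoint of AB = (-2.75, 2.5), r² = 49.25/4 = 12.3125.

12.3125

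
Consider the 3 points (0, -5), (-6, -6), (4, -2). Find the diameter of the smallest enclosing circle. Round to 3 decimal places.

Call the three points A, B, C in the order given.
Side lengths²: AB² = 37, AC² = 25, BC² = 116.
Since BC² = 116 ≥ 37 + 25 = 62, the angle opposite BC is not acute, so the smallest enclosing circle has BC as diameter.
Centre = midpoint of BC = (-1, -4), r² = 116/4 = 29.
Diameter = 2r = 2√29 ≈ 10.770.

10.770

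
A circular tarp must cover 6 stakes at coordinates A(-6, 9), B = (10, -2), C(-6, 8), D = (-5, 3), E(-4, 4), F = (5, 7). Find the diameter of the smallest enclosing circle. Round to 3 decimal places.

19.416

By Welzl's lemma the MEC is supported by two points (diametrically opposite) or three points (on a circumcircle).
The farthest pair is A–B with squared distance 377. The circle on this segment as diameter has centre (2, 3.5) and r² = 377/4 = 94.25.
Check C: distance² to centre = 84.25 ≤ 94.25, so it lies inside.
All remaining points lie in this disk, and no smaller disk contains both endpoints, so this is the minimum enclosing circle.
Diameter = 2r = 2√(94.25) ≈ 19.416.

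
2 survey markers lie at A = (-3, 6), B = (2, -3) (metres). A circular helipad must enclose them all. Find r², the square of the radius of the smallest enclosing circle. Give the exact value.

26.5

The smallest circle enclosing two points has them as diameter endpoints.
Centre = midpoint = (-0.5, 1.5); r² = |AB|²/4 = 106/4 = 26.5.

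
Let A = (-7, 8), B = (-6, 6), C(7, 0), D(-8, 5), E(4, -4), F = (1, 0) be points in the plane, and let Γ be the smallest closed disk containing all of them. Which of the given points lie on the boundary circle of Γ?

The minimum enclosing circle is determined by three boundary points: A, C, E.
Their circumcentre is (-0.75, 2.6875) with r² = 67.28515625.
The farthest remaining point D is at distance² 57.91015625 ≤ 67.28515625.
The points at distance exactly r from the centre are A, C, E — 3 points.

A, C, E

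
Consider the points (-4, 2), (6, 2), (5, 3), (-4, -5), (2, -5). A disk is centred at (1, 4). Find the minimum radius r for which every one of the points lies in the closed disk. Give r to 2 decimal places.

10.30

The required radius is the distance from (1, 4) to the farthest point.
Squared distances: 29, 29, 17, 106, 82.
Maximum is 106, attained at (-4, -5).
r = √106 ≈ 10.30.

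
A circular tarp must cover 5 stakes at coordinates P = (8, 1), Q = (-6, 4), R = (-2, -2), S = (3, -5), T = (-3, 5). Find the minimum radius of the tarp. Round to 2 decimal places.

7.19

The minimum enclosing circle of a finite set is fixed by two of the points (as a diameter) or three (as a circumcircle).
The minimum enclosing circle is determined by three boundary points: P, Q, S.
Their circumcentre is (19/22, 41/22) with r² = 12505/242.
The farthest remaining point T is at distance² 5993/242 ≤ 12505/242.
r = √(12505/242) ≈ 7.19.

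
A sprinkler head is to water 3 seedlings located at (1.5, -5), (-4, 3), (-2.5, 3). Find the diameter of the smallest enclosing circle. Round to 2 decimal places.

Call the three points A, B, C in the order given.
Side lengths²: AB² = 94.25, AC² = 80, BC² = 2.25.
Since AB² = 94.25 ≥ 80 + 2.25 = 82.25, the angle opposite AB is not acute, so the smallest enclosing circle has AB as diameter.
Centre = midpoint of AB = (-1.25, -1), r² = 94.25/4 = 23.5625.
Diameter = 2r = 2√(23.5625) ≈ 9.71.

9.71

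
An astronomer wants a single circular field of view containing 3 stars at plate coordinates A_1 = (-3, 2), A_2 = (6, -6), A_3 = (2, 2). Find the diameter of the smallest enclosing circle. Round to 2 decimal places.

12.04

Side lengths²: A_1A_2² = 145, A_1A_3² = 25, A_2A_3² = 80.
Since A_1A_2² = 145 ≥ 80 + 25 = 105, the angle opposite A_1A_2 is not acute, so the smallest enclosing circle has A_1A_2 as diameter.
Centre = midpoint of A_1A_2 = (1.5, -2), r² = 145/4 = 36.25.
Diameter = 2r = 2√(36.25) ≈ 12.04.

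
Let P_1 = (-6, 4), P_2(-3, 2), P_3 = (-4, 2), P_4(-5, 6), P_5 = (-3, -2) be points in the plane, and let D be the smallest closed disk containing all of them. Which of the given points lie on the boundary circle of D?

P_4, P_5

By Welzl's lemma the MEC is supported by two points (diametrically opposite) or three points (on a circumcircle).
The farthest pair is P_4–P_5 with squared distance 68. The circle on this segment as diameter has centre (-4, 2) and r² = 68/4 = 17.
Check P_1: distance² to centre = 8 ≤ 17, so it lies inside.
All remaining points lie in this disk, and no smaller disk contains both endpoints, so this is the minimum enclosing circle.
The points at distance exactly r from the centre are P_4, P_5 — 2 points.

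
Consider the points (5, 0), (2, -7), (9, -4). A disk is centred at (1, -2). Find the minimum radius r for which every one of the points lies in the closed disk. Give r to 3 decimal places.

The required radius is the distance from (1, -2) to the farthest point.
Squared distances: 20, 26, 68.
Maximum is 68, attained at (9, -4).
r = √68 ≈ 8.246.

8.246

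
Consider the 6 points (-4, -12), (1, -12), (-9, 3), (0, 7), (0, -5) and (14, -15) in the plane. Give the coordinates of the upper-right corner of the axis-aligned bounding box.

(14, 7)

x-range [-9, 14], y-range [-15, 7].
The upper-right corner is (14, 7).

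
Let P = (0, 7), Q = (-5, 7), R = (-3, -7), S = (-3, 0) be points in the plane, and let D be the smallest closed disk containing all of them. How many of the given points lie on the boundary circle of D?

The minimum enclosing circle is determined by three boundary points: P, Q, R.
Their circumcentre is (-2.5, 3/14) with r² = 5125/98.
The farthest remaining point S is at distance² 29/98 ≤ 5125/98.
The points at distance exactly r from the centre are P, Q, R — 3 points.

3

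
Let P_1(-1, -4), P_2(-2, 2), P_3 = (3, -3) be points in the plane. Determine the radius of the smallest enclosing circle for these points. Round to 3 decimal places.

Side lengths²: P_1P_2² = 37, P_1P_3² = 17, P_2P_3² = 50.
Since P_2P_3² = 50 < 37 + 17 = 54, the triangle is acute, so the smallest enclosing circle is the circumcircle.
Circumcentre = (0.3, -0.7), r² = 12.58.
r = √(12.58) ≈ 3.547.

3.547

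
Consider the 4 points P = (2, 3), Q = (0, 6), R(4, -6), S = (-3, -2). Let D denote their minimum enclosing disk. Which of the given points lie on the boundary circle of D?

The farthest pair is Q–R with squared distance 160. The circle on this segment as diameter has centre (2, 0) and r² = 160/4 = 40.
Check P: distance² to centre = 9 ≤ 40, so it lies inside.
All remaining points lie in this disk, and no smaller disk contains both endpoints, so this is the minimum enclosing circle.
The points at distance exactly r from the centre are Q, R — 2 points.

Q, R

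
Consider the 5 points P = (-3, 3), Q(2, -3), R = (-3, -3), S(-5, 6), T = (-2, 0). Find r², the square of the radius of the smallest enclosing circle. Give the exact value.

32.5

A smallest enclosing disk is always determined by at most three of the input points on its boundary.
The farthest pair is Q–S with squared distance 130. The circle on this segment as diameter has centre (-1.5, 1.5) and r² = 130/4 = 32.5.
Check P: distance² to centre = 4.5 ≤ 32.5, so it lies inside.
All remaining points lie in this disk, and no smaller disk contains both endpoints, so this is the minimum enclosing circle.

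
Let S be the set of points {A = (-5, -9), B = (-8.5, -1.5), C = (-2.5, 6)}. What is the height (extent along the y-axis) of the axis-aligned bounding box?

15

max y = 6, min y = -9, so height = 15.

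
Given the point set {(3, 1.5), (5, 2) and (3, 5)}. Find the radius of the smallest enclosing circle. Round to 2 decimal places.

1.86

Call the three points A, B, C in the order given.
Side lengths²: AB² = 4.25, AC² = 12.25, BC² = 13.
Since BC² = 13 < 12.25 + 4.25 = 16.5, the triangle is acute, so the smallest enclosing circle is the circumcircle.
Circumcentre = (3.625, 3.25), r² = 3.453125.
r = √(3.453125) ≈ 1.86.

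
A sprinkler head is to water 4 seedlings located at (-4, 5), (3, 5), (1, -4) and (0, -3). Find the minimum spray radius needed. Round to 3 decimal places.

5.273

The minimum enclosing circle is determined by three boundary points: (-4, 5), (3, 5), (1, -4).
Their circumcentre is (-0.5, 19/18) with r² = 4505/162.
The farthest remaining point (0, -3) is at distance² 2705/162 ≤ 4505/162.
r = √(4505/162) ≈ 5.273.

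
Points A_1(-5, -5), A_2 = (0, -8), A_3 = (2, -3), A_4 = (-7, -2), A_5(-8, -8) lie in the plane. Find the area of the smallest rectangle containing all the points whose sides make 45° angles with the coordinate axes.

97.5

In coordinates u = x + y, v = x − y the rectangle is axis-aligned; the map (x,y)→(u,v) scales areas by 2.
u-values: -10, -8, -1, -9, -16; range = -1 − (-16) = 15.
v-values: 0, 8, 5, -5, 0; range = 8 − (-5) = 13.
Area = (15 × 13) / 2 = 97.5.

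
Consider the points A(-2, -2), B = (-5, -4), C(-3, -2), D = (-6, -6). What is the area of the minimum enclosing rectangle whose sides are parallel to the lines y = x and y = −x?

4

In coordinates u = x + y, v = x − y the rectangle is axis-aligned; the map (x,y)→(u,v) scales areas by 2.
u-values: -4, -9, -5, -12; range = -4 − (-12) = 8.
v-values: 0, -1, -1, 0; range = 0 − (-1) = 1.
Area = (8 × 1) / 2 = 4.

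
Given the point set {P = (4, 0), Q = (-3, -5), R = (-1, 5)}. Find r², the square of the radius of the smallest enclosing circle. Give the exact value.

481/18

Side lengths²: PQ² = 74, PR² = 50, QR² = 104.
Since QR² = 104 < 74 + 50 = 124, the triangle is acute, so the smallest enclosing circle is the circumcircle.
Circumcentre = (-7/6, -1/6), r² = 481/18.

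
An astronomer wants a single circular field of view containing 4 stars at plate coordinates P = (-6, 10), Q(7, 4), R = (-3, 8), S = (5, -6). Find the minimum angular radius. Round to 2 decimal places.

9.71

The farthest pair is P–S with squared distance 377. The circle on this segment as diameter has centre (-0.5, 2) and r² = 377/4 = 94.25.
Check Q: distance² to centre = 60.25 ≤ 94.25, so it lies inside.
All remaining points lie in this disk, and no smaller disk contains both endpoints, so this is the minimum enclosing circle.
r = √(94.25) ≈ 9.71.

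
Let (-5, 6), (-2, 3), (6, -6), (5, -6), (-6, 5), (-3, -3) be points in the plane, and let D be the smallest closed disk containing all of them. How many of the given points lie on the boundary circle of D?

3

The minimum enclosing circle of a finite set is fixed by two of the points (as a diameter) or three (as a circumcircle).
The minimum enclosing circle is determined by three boundary points: (-5, 6), (6, -6), (-6, 5).
Their circumcentre is (11/46, -11/46) with r² = 70225/1058.
The farthest remaining point (5, -6) is at distance² 59093/1058 ≤ 70225/1058.
The points at distance exactly r from the centre are (-5, 6), (6, -6), (-6, 5) — 3 points.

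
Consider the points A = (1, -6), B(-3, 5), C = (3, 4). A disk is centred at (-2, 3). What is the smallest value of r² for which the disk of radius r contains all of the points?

The required radius is the distance from (-2, 3) to the farthest point.
Squared distances: 90, 5, 26.
Maximum is 90, attained at A.

90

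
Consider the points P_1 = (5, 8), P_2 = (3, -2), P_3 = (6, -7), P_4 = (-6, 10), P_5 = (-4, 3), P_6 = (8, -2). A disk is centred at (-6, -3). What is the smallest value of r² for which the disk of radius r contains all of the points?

242

The required radius is the distance from (-6, -3) to the farthest point.
Squared distances: 242, 82, 160, 169, 40, 197.
Maximum is 242, attained at P_1.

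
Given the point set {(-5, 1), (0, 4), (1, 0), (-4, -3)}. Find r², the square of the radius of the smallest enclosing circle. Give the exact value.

By Welzl's lemma the MEC is supported by two points (diametrically opposite) or three points (on a circumcircle).
The farthest pair is (0, 4)–(-4, -3) with squared distance 65. The circle on this segment as diameter has centre (-2, 0.5) and r² = 65/4 = 16.25.
Check (-5, 1): distance² to centre = 9.25 ≤ 16.25, so it lies inside.
All remaining points lie in this disk, and no smaller disk contains both endpoints, so this is the minimum enclosing circle.

16.25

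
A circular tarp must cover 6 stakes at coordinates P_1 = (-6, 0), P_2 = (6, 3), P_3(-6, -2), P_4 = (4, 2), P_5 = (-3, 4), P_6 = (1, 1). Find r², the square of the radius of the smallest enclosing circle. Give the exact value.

42.25

A smallest enclosing disk is always determined by at most three of the input points on its boundary.
The farthest pair is P_2–P_3 with squared distance 169. The circle on this segment as diameter has centre (0, 0.5) and r² = 169/4 = 42.25.
Check P_1: distance² to centre = 36.25 ≤ 42.25, so it lies inside.
All remaining points lie in this disk, and no smaller disk contains both endpoints, so this is the minimum enclosing circle.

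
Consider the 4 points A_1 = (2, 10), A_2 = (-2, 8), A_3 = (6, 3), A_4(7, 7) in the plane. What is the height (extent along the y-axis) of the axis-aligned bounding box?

7

max y = 10, min y = 3, so height = 7.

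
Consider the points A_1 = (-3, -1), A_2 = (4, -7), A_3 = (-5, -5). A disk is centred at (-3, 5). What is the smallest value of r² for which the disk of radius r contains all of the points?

The required radius is the distance from (-3, 5) to the farthest point.
Squared distances: 36, 193, 104.
Maximum is 193, attained at A_2.

193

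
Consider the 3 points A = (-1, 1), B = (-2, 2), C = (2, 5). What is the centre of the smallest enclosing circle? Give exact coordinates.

Side lengths²: AB² = 2, AC² = 25, BC² = 25.
Since BC² = 25 < 25 + 2 = 27, the triangle is acute, so the smallest enclosing circle is the circumcircle.
Circumcentre = (3/14, 45/14), r² = 625/98.
Centre = (3/14, 45/14).

(3/14, 45/14)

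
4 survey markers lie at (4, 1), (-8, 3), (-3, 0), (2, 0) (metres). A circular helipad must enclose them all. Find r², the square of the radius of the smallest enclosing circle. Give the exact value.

37

The farthest pair is (4, 1)–(-8, 3) with squared distance 148. The circle on this segment as diameter has centre (-2, 2) and r² = 148/4 = 37.
Check (-3, 0): distance² to centre = 5 ≤ 37, so it lies inside.
All remaining points lie in this disk, and no smaller disk contains both endpoints, so this is the minimum enclosing circle.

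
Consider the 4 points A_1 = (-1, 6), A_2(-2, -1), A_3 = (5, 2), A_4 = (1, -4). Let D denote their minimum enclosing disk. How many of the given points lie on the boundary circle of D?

By Welzl's lemma the MEC is supported by two points (diametrically opposite) or three points (on a circumcircle).
The farthest pair is A_1–A_4 with squared distance 104. The circle on this segment as diameter has centre (0, 1) and r² = 104/4 = 26.
Check A_2: distance² to centre = 8 ≤ 26, so it lies inside.
All remaining points lie in this disk, and no smaller disk contains both endpoints, so this is the minimum enclosing circle.
The points at distance exactly r from the centre are A_1, A_3, A_4 — 3 points.

3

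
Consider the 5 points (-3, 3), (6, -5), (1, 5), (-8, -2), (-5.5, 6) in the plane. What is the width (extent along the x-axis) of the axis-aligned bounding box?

max x = 6, min x = -8, so width = 14.

14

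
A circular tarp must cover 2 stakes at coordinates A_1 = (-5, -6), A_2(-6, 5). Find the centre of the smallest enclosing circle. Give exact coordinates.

The smallest circle enclosing two points has them as diameter endpoints.
Centre = midpoint = (-5.5, -0.5); r² = |A_1A_2|²/4 = 122/4 = 30.5.
Centre = (-5.5, -0.5).

(-5.5, -0.5)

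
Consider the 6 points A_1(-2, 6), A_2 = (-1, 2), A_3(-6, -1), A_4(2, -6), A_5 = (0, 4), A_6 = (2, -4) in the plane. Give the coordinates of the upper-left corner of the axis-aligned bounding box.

(-6, 6)

x-range [-6, 2], y-range [-6, 6].
The upper-left corner is (-6, 6).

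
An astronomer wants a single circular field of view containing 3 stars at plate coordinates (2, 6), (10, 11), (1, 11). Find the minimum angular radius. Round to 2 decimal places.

Call the three points A, B, C in the order given.
Side lengths²: AB² = 89, AC² = 26, BC² = 81.
Since AB² = 89 < 81 + 26 = 107, the triangle is acute, so the smallest enclosing circle is the circumcircle.
Circumcentre = (5.5, 9.3), r² = 23.14.
r = √(23.14) ≈ 4.81.

4.81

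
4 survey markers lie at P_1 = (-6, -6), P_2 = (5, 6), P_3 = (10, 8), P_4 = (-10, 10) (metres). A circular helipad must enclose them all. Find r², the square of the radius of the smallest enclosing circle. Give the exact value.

194021/1521

The minimum enclosing circle of a finite set is fixed by two of the points (as a diameter) or three (as a circumcircle).
The minimum enclosing circle is determined by three boundary points: P_1, P_3, P_4.
Their circumcentre is (-20/39, 151/39) with r² = 194021/1521.
The farthest remaining point P_2 is at distance² 53114/1521 ≤ 194021/1521.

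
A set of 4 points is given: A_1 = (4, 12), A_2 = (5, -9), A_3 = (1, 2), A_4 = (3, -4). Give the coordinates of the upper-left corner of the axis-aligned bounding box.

(1, 12)

x-range [1, 5], y-range [-9, 12].
The upper-left corner is (1, 12).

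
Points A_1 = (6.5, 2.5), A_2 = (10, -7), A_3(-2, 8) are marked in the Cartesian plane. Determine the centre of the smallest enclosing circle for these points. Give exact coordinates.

Side lengths²: A_1A_2² = 102.5, A_1A_3² = 102.5, A_2A_3² = 369.
Since A_2A_3² = 369 ≥ 102.5 + 102.5 = 205, the angle opposite A_2A_3 is not acute, so the smallest enclosing circle has A_2A_3 as diameter.
Centre = midpoint of A_2A_3 = (4, 0.5), r² = 369/4 = 92.25.
Centre = (4, 0.5).

(4, 0.5)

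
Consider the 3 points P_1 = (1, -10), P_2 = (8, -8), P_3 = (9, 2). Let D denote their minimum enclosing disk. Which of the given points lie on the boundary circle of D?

Side lengths²: P_1P_2² = 53, P_1P_3² = 208, P_2P_3² = 101.
Since P_1P_3² = 208 ≥ 101 + 53 = 154, the angle opposite P_1P_3 is not acute, so the smallest enclosing circle has P_1P_3 as diameter.
Centre = midpoint of P_1P_3 = (5, -4), r² = 208/4 = 52.
The points at distance exactly r from the centre are P_1, P_3 — 2 points.

P_1, P_3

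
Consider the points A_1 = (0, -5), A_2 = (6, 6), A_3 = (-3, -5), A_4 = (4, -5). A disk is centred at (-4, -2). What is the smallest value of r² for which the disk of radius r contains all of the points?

164

The required radius is the distance from (-4, -2) to the farthest point.
Squared distances: 25, 164, 10, 73.
Maximum is 164, attained at A_2.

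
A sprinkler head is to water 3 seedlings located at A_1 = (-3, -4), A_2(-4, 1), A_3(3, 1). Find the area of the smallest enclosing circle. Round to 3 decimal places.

Side lengths²: A_1A_2² = 26, A_1A_3² = 61, A_2A_3² = 49.
Since A_1A_3² = 61 < 49 + 26 = 75, the triangle is acute, so the smallest enclosing circle is the circumcircle.
Circumcentre = (-0.5, -0.9), r² = 15.86.
Area = π·r² = π·15.86 ≈ 49.826.

49.826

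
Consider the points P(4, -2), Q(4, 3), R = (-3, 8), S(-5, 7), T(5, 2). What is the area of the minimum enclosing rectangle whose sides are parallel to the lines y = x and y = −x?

In coordinates u = x + y, v = x − y the rectangle is axis-aligned; the map (x,y)→(u,v) scales areas by 2.
u-values: 2, 7, 5, 2, 7; range = 7 − 2 = 5.
v-values: 6, 1, -11, -12, 3; range = 6 − (-12) = 18.
Area = (5 × 18) / 2 = 45.

45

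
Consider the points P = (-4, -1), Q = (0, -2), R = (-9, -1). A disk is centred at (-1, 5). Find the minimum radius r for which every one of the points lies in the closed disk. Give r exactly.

10

The required radius is the distance from (-1, 5) to the farthest point.
Squared distances: 45, 50, 100.
Maximum is 100, attained at R.
r = √100 = 10.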